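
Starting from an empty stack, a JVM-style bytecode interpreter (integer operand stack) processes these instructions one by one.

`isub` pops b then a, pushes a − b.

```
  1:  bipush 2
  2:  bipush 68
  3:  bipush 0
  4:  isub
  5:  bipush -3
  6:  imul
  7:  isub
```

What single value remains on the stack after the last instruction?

bipush 2  → [2]
bipush 68 → [2, 68]
bipush 0  → [2, 68, 0]
isub      → [2, 68]
bipush -3 → [2, 68, -3]
imul      → [2, -204]
isub      → [206]

206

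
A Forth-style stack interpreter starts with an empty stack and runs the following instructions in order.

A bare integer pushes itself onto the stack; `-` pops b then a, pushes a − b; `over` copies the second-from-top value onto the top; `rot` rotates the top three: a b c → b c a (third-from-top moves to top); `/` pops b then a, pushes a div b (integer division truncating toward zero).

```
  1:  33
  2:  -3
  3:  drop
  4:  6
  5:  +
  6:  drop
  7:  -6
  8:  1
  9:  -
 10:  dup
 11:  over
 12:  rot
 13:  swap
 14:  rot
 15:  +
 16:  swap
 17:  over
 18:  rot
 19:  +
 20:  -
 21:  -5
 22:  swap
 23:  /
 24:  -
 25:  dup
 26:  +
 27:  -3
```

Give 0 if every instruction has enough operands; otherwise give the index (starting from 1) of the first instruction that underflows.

24

33    33
-3    33 -3
drop  33
6     33 6
+     39
drop  (empty)
-6    -6
1     -6 1
-     -7
dup   -7 -7
over  -7 -7 -7
rot   -7 -7 -7
swap  -7 -7 -7
rot   -7 -7 -7
+     -7 -14
swap  -14 -7
over  -14 -7 -14
rot   -7 -14 -14
+     -7 -28
-     21
-5    21 -5
swap  -5 21
/     0
-  — needs 2 operands, stack has 1 → underflow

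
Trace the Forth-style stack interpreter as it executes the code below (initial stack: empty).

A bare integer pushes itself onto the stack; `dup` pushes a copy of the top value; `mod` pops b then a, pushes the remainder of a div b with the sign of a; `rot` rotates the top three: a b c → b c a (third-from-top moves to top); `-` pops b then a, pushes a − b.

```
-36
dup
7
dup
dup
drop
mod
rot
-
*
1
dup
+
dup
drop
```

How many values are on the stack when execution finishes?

-36  → [-36]
dup  → [-36, -36]
7    → [-36, -36, 7]
dup  → [-36, -36, 7, 7]
dup  → [-36, -36, 7, 7, 7]
drop → [-36, -36, 7, 7]
mod  → [-36, -36, 0]
rot  → [-36, 0, -36]
-    → [-36, 36]
*    → [-1296]
1    → [-1296, 1]
dup  → [-1296, 1, 1]
+    → [-1296, 2]
dup  → [-1296, 2, 2]
drop → [-1296, 2]

2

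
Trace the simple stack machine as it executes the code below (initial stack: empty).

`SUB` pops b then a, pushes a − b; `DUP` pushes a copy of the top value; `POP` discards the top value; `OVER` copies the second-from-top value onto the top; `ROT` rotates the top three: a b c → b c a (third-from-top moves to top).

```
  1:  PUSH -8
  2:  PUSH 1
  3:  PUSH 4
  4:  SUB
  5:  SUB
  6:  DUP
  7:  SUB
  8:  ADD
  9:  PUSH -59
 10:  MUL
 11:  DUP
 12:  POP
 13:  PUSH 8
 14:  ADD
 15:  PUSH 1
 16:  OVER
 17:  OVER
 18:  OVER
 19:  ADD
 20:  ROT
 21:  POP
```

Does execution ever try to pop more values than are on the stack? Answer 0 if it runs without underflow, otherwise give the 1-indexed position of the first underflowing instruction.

PUSH -8 : -8
PUSH 1  : -8 1
PUSH 4  : -8 1 4
SUB     : -8 -3
SUB     : -5
DUP     : -5 -5
SUB     : 0
ADD  — needs 2 operands, stack has 1 → underflow

8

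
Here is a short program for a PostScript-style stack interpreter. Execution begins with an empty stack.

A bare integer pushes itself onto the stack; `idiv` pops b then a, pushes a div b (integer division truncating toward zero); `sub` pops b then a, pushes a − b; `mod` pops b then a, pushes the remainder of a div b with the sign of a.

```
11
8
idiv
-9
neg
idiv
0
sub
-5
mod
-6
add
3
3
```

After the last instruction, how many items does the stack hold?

11   → 11
8    → 11 8
idiv → 1
-9   → 1 -9
neg  → 1 9
idiv → 0
0    → 0 0
sub  → 0
-5   → 0 -5
mod  → 0
-6   → 0 -6
add  → -6
3    → -6 3
3    → -6 3 3

3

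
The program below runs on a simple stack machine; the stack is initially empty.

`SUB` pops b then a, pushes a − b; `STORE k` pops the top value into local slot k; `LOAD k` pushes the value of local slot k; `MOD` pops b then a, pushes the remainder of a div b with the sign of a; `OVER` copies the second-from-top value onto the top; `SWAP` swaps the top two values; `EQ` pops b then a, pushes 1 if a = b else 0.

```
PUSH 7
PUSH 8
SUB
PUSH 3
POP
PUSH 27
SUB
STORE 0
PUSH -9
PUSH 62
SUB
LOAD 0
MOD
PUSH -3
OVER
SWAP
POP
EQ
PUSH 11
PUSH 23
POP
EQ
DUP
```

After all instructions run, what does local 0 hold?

-28

PUSH 7  : [7]
PUSH 8  : [7, 8]
SUB     : [-1]
PUSH 3  : [-1, 3]
POP     : [-1]
PUSH 27 : [-1, 27]
SUB     : [-28]
STORE 0 : []
PUSH -9 : [-9]
PUSH 62 : [-9, 62]
SUB     : [-71]
LOAD 0  : [-71, -28]
MOD     : [-15]
PUSH -3 : [-15, -3]
OVER    : [-15, -3, -15]
SWAP    : [-15, -15, -3]
POP     : [-15, -15]
EQ      : [1]
PUSH 11 : [1, 11]
PUSH 23 : [1, 11, 23]
POP     : [1, 11]
EQ      : [0]
DUP     : [0, 0]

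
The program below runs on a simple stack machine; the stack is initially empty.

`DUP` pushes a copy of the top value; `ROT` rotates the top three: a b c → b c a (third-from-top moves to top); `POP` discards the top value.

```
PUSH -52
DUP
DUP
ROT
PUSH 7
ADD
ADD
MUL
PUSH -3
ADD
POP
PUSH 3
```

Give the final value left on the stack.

PUSH -52 -> -52
DUP      -> -52 -52
DUP      -> -52 -52 -52
ROT      -> -52 -52 -52
PUSH 7   -> -52 -52 -52 7
ADD      -> -52 -52 -45
ADD      -> -52 -97
MUL      -> 5044
PUSH -3  -> 5044 -3
ADD      -> 5041
POP      -> (empty)
PUSH 3   -> 3

3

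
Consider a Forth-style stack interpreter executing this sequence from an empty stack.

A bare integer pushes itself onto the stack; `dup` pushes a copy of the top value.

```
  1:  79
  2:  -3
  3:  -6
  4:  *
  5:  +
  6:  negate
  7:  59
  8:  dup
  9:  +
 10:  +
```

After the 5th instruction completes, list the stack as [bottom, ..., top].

79 -> [79]
-3 -> [79, -3]
-6 -> [79, -3, -6]
*  -> [79, 18]
+  -> [97]

[97]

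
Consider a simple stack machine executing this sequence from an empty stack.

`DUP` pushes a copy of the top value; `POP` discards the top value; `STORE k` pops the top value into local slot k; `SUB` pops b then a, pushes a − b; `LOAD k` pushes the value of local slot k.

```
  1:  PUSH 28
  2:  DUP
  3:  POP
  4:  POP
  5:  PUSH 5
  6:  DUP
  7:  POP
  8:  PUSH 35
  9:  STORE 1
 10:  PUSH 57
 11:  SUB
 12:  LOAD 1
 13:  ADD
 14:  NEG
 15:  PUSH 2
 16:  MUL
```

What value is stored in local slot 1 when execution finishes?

PUSH 28 : [28]
DUP     : [28, 28]
POP     : [28]
POP     : []
PUSH 5  : [5]
DUP     : [5, 5]
POP     : [5]
PUSH 35 : [5, 35]
STORE 1 : [5]
PUSH 57 : [5, 57]
SUB     : [-52]
LOAD 1  : [-52, 35]
ADD     : [-17]
NEG     : [17]
PUSH 2  : [17, 2]
MUL     : [34]

35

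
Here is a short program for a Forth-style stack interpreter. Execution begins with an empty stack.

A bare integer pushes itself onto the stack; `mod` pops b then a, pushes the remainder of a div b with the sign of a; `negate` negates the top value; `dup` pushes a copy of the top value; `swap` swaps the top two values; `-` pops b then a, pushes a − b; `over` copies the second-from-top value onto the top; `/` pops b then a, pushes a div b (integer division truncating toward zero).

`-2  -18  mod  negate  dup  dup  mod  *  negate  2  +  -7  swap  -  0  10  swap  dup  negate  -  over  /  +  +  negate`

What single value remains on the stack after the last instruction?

-1

-2     → [-2]
-18    → [-2, -18]
mod    → [-2]
negate → [2]
dup    → [2, 2]
dup    → [2, 2, 2]
mod    → [2, 0]
*      → [0]
negate → [0]
2      → [0, 2]
+      → [2]
-7     → [2, -7]
swap   → [-7, 2]
-      → [-9]
0      → [-9, 0]
10     → [-9, 0, 10]
swap   → [-9, 10, 0]
dup    → [-9, 10, 0, 0]
negate → [-9, 10, 0, 0]
-      → [-9, 10, 0]
over   → [-9, 10, 0, 10]
/      → [-9, 10, 0]
+      → [-9, 10]
+      → [1]
negate → [-1]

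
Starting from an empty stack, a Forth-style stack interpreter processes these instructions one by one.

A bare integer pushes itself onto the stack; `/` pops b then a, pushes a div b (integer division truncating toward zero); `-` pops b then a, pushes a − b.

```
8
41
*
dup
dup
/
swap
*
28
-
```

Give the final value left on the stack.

8    -> [8]
41   -> [8, 41]
*    -> [328]
dup  -> [328, 328]
dup  -> [328, 328, 328]
/    -> [328, 1]
swap -> [1, 328]
*    -> [328]
28   -> [328, 28]
-    -> [300]

300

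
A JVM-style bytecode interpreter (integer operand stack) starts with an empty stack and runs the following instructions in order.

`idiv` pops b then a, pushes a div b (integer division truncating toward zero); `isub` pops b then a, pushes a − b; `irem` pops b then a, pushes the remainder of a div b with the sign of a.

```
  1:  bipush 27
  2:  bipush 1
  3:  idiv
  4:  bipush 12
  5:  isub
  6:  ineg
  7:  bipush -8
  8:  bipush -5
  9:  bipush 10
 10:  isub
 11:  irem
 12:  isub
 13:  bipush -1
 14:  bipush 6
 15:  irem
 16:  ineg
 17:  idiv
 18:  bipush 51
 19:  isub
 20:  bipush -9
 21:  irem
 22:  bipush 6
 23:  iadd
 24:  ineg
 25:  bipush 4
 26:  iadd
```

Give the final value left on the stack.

2

bipush 27 -> 27
bipush 1  -> 27 1
idiv      -> 27
bipush 12 -> 27 12
isub      -> 15
ineg      -> -15
bipush -8 -> -15 -8
bipush -5 -> -15 -8 -5
bipush 10 -> -15 -8 -5 10
isub      -> -15 -8 -15
irem      -> -15 -8
isub      -> -7
bipush -1 -> -7 -1
bipush 6  -> -7 -1 6
irem      -> -7 -1
ineg      -> -7 1
idiv      -> -7
bipush 51 -> -7 51
isub      -> -58
bipush -9 -> -58 -9
irem      -> -4
bipush 6  -> -4 6
iadd      -> 2
ineg      -> -2
bipush 4  -> -2 4
iadd      -> 2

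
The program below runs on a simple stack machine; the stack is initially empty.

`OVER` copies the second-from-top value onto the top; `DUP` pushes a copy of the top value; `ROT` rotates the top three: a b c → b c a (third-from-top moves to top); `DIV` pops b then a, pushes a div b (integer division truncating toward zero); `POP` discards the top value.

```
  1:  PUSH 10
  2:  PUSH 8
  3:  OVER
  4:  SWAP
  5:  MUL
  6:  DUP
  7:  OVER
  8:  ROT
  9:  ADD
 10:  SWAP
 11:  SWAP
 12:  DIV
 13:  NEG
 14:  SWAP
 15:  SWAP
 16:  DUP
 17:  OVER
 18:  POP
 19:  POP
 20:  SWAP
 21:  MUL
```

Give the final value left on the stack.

PUSH 10 -> [10]
PUSH 8  -> [10, 8]
OVER    -> [10, 8, 10]
SWAP    -> [10, 10, 8]
MUL     -> [10, 80]
DUP     -> [10, 80, 80]
OVER    -> [10, 80, 80, 80]
ROT     -> [10, 80, 80, 80]
ADD     -> [10, 80, 160]
SWAP    -> [10, 160, 80]
SWAP    -> [10, 80, 160]
DIV     -> [10, 0]
NEG     -> [10, 0]
SWAP    -> [0, 10]
SWAP    -> [10, 0]
DUP     -> [10, 0, 0]
OVER    -> [10, 0, 0, 0]
POP     -> [10, 0, 0]
POP     -> [10, 0]
SWAP    -> [0, 10]
MUL     -> [0]

0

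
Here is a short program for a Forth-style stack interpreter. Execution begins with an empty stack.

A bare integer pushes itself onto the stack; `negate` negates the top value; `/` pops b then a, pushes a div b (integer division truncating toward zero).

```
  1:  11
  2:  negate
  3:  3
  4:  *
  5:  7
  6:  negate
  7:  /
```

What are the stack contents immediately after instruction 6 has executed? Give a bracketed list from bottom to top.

[-33, -7]

11     → [11]
negate → [-11]
3      → [-11, 3]
*      → [-33]
7      → [-33, 7]
negate → [-33, -7]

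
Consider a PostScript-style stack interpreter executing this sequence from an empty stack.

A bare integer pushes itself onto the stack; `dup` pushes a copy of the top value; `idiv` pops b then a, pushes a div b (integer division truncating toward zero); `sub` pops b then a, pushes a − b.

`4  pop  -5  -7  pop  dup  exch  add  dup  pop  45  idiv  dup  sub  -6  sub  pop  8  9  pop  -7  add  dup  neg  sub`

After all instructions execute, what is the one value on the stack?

2

4    -> 4
pop  -> (empty)
-5   -> -5
-7   -> -5 -7
pop  -> -5
dup  -> -5 -5
exch -> -5 -5
add  -> -10
dup  -> -10 -10
pop  -> -10
45   -> -10 45
idiv -> 0
dup  -> 0 0
sub  -> 0
-6   -> 0 -6
sub  -> 6
pop  -> (empty)
8    -> 8
9    -> 8 9
pop  -> 8
-7   -> 8 -7
add  -> 1
dup  -> 1 1
neg  -> 1 -1
sub  -> 2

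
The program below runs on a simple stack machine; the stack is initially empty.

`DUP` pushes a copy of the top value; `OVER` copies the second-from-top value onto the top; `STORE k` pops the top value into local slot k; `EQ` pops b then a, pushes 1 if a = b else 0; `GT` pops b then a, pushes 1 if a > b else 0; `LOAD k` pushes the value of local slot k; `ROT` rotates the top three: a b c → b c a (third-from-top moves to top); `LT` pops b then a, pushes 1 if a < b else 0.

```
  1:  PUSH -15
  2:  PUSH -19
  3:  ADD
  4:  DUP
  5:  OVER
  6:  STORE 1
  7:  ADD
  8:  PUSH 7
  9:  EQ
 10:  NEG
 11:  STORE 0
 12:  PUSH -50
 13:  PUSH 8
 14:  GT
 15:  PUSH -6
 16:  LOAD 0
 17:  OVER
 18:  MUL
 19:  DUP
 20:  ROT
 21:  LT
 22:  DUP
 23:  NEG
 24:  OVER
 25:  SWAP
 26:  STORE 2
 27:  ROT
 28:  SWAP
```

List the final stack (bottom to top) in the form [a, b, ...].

[0, 0, 0, 0]

PUSH -15  -15
PUSH -19  -15 -19
ADD       -34
DUP       -34 -34
OVER      -34 -34 -34
STORE 1   -34 -34
ADD       -68
PUSH 7    -68 7
EQ        0
NEG       0
STORE 0   (empty)
PUSH -50  -50
PUSH 8    -50 8
GT        0
PUSH -6   0 -6
LOAD 0    0 -6 0
OVER      0 -6 0 -6
MUL       0 -6 0
DUP       0 -6 0 0
ROT       0 0 0 -6
LT        0 0 0
DUP       0 0 0 0
NEG       0 0 0 0
OVER      0 0 0 0 0
SWAP      0 0 0 0 0
STORE 2   0 0 0 0
ROT       0 0 0 0
SWAP      0 0 0 0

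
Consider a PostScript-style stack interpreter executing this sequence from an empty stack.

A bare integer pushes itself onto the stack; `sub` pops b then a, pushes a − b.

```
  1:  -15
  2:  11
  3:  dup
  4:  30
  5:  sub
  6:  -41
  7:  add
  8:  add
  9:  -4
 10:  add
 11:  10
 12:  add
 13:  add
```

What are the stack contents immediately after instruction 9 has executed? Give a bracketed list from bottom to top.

-15  -15
11   -15 11
dup  -15 11 11
30   -15 11 11 30
sub  -15 11 -19
-41  -15 11 -19 -41
add  -15 11 -60
add  -15 -49
-4   -15 -49 -4

[-15, -49, -4]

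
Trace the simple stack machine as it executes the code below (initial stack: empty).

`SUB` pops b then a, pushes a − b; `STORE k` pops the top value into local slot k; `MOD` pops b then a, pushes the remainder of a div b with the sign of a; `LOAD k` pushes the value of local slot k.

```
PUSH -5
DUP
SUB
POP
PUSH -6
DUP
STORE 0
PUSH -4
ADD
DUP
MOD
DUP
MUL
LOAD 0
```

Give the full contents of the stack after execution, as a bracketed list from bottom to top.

PUSH -5  -5
DUP      -5 -5
SUB      0
POP      (empty)
PUSH -6  -6
DUP      -6 -6
STORE 0  -6
PUSH -4  -6 -4
ADD      -10
DUP      -10 -10
MOD      0
DUP      0 0
MUL      0
LOAD 0   0 -6

[0, -6]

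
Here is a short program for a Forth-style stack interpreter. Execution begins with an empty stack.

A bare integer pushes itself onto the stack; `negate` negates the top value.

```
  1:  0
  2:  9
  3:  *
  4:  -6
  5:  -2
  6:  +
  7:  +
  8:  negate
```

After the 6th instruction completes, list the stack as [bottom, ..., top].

0  : [0]
9  : [0, 9]
*  : [0]
-6 : [0, -6]
-2 : [0, -6, -2]
+  : [0, -8]

[0, -8]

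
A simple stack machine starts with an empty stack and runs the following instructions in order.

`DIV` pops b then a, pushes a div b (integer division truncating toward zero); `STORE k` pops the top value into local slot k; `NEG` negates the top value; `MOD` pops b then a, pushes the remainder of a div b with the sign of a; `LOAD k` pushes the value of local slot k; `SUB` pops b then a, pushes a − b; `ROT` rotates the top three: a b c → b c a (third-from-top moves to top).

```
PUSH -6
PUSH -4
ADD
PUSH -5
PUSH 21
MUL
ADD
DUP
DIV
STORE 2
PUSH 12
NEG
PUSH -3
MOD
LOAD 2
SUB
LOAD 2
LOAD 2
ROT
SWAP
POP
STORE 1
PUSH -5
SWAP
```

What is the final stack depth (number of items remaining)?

2

PUSH -6 -> -6
PUSH -4 -> -6 -4
ADD     -> -10
PUSH -5 -> -10 -5
PUSH 21 -> -10 -5 21
MUL     -> -10 -105
ADD     -> -115
DUP     -> -115 -115
DIV     -> 1
STORE 2 -> (empty)
PUSH 12 -> 12
NEG     -> -12
PUSH -3 -> -12 -3
MOD     -> 0
LOAD 2  -> 0 1
SUB     -> -1
LOAD 2  -> -1 1
LOAD 2  -> -1 1 1
ROT     -> 1 1 -1
SWAP    -> 1 -1 1
POP     -> 1 -1
STORE 1 -> 1
PUSH -5 -> 1 -5
SWAP    -> -5 1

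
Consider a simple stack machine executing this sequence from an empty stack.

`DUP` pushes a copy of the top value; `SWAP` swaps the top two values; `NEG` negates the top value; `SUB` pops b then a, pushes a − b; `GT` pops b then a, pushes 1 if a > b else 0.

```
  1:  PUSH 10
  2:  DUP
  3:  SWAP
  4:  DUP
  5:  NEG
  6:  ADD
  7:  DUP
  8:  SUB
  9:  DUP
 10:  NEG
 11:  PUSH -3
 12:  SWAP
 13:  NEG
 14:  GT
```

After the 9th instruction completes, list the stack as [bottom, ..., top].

[10, 0, 0]

PUSH 10  [10]
DUP      [10, 10]
SWAP     [10, 10]
DUP      [10, 10, 10]
NEG      [10, 10, -10]
ADD      [10, 0]
DUP      [10, 0, 0]
SUB      [10, 0]
DUP      [10, 0, 0]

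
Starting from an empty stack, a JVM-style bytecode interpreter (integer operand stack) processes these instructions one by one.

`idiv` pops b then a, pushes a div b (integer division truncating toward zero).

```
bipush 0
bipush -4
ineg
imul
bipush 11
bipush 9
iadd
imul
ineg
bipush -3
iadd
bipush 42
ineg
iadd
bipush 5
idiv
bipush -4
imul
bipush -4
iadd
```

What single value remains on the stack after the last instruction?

bipush 0   [0]
bipush -4  [0, -4]
ineg       [0, 4]
imul       [0]
bipush 11  [0, 11]
bipush 9   [0, 11, 9]
iadd       [0, 20]
imul       [0]
ineg       [0]
bipush -3  [0, -3]
iadd       [-3]
bipush 42  [-3, 42]
ineg       [-3, -42]
iadd       [-45]
bipush 5   [-45, 5]
idiv       [-9]
bipush -4  [-9, -4]
imul       [36]
bipush -4  [36, -4]
iadd       [32]

32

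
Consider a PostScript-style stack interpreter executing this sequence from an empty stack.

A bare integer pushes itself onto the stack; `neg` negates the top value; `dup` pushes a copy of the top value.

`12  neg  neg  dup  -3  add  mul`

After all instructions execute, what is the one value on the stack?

108

12  → [12]
neg → [-12]
neg → [12]
dup → [12, 12]
-3  → [12, 12, -3]
add → [12, 9]
mul → [108]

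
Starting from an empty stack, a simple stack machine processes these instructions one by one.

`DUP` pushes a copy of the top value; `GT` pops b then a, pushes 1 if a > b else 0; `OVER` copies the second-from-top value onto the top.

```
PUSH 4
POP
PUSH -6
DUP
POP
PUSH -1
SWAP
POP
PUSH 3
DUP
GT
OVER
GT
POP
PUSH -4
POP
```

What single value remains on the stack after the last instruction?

PUSH 4  → 4
POP     → (empty)
PUSH -6 → -6
DUP     → -6 -6
POP     → -6
PUSH -1 → -6 -1
SWAP    → -1 -6
POP     → -1
PUSH 3  → -1 3
DUP     → -1 3 3
GT      → -1 0
OVER    → -1 0 -1
GT      → -1 1
POP     → -1
PUSH -4 → -1 -4
POP     → -1

-1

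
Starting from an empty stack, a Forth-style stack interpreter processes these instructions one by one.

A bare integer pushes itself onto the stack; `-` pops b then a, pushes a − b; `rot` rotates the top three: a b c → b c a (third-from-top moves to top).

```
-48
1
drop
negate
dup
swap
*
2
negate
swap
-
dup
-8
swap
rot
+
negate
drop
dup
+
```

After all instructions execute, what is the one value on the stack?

-48     -48
1       -48 1
drop    -48
negate  48
dup     48 48
swap    48 48
*       2304
2       2304 2
negate  2304 -2
swap    -2 2304
-       -2306
dup     -2306 -2306
-8      -2306 -2306 -8
swap    -2306 -8 -2306
rot     -8 -2306 -2306
+       -8 -4612
negate  -8 4612
drop    -8
dup     -8 -8
+       -16

-16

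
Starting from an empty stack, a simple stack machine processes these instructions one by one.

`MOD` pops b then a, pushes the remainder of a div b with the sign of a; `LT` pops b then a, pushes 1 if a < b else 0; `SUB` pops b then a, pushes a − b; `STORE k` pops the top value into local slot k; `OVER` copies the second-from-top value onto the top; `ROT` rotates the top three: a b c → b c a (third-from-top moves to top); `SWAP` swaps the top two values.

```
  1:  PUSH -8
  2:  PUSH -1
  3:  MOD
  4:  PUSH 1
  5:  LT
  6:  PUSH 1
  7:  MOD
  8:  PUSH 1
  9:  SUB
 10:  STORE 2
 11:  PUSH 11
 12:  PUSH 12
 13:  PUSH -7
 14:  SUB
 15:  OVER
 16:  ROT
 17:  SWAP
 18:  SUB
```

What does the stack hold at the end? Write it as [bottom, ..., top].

[19, 0]

PUSH -8 -> [-8]
PUSH -1 -> [-8, -1]
MOD     -> [0]
PUSH 1  -> [0, 1]
LT      -> [1]
PUSH 1  -> [1, 1]
MOD     -> [0]
PUSH 1  -> [0, 1]
SUB     -> [-1]
STORE 2 -> []
PUSH 11 -> [11]
PUSH 12 -> [11, 12]
PUSH -7 -> [11, 12, -7]
SUB     -> [11, 19]
OVER    -> [11, 19, 11]
ROT     -> [19, 11, 11]
SWAP    -> [19, 11, 11]
SUB     -> [19, 0]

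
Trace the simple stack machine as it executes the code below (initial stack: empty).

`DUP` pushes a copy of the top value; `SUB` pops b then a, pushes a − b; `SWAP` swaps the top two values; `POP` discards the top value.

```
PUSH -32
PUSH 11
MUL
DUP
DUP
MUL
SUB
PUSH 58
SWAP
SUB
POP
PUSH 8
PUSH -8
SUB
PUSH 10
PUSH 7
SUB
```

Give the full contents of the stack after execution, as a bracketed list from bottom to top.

[16, 3]

PUSH -32  -32
PUSH 11   -32 11
MUL       -352
DUP       -352 -352
DUP       -352 -352 -352
MUL       -352 123904
SUB       -124256
PUSH 58   -124256 58
SWAP      58 -124256
SUB       124314
POP       (empty)
PUSH 8    8
PUSH -8   8 -8
SUB       16
PUSH 10   16 10
PUSH 7    16 10 7
SUB       16 3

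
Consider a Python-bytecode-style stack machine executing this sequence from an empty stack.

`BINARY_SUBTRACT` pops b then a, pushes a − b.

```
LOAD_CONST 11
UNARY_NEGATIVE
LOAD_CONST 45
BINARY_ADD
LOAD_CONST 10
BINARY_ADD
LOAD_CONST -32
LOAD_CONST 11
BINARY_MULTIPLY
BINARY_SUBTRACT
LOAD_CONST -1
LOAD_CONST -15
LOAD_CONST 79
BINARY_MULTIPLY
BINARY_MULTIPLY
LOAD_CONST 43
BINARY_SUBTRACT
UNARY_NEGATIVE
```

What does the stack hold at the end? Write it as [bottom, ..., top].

[396, -1142]

LOAD_CONST 11    [11]
UNARY_NEGATIVE   [-11]
LOAD_CONST 45    [-11, 45]
BINARY_ADD       [34]
LOAD_CONST 10    [34, 10]
BINARY_ADD       [44]
LOAD_CONST -32   [44, -32]
LOAD_CONST 11    [44, -32, 11]
BINARY_MULTIPLY  [44, -352]
BINARY_SUBTRACT  [396]
LOAD_CONST -1    [396, -1]
LOAD_CONST -15   [396, -1, -15]
LOAD_CONST 79    [396, -1, -15, 79]
BINARY_MULTIPLY  [396, -1, -1185]
BINARY_MULTIPLY  [396, 1185]
LOAD_CONST 43    [396, 1185, 43]
BINARY_SUBTRACT  [396, 1142]
UNARY_NEGATIVE   [396, -1142]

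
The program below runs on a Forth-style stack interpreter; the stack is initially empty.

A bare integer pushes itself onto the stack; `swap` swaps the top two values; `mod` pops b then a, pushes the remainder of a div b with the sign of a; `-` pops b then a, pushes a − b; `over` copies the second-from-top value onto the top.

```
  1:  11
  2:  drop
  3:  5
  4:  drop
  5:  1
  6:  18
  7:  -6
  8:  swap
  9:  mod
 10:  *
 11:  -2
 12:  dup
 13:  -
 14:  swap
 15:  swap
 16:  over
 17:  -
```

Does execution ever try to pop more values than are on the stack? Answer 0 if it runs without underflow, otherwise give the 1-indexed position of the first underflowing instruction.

11   : 11
drop : (empty)
5    : 5
drop : (empty)
1    : 1
18   : 1 18
-6   : 1 18 -6
swap : 1 -6 18
mod  : 1 -6
*    : -6
-2   : -6 -2
dup  : -6 -2 -2
-    : -6 0
swap : 0 -6
swap : -6 0
over : -6 0 -6
-    : -6 6

0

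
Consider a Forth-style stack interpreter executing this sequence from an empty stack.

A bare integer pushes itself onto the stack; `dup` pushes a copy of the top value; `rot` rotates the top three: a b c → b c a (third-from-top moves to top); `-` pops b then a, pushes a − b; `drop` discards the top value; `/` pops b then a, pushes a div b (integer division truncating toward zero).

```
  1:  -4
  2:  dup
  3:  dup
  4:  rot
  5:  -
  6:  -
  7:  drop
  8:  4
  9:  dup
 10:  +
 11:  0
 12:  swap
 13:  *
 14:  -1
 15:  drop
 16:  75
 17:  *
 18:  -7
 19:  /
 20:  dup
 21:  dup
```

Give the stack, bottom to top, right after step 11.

-4   → -4
dup  → -4 -4
dup  → -4 -4 -4
rot  → -4 -4 -4
-    → -4 0
-    → -4
drop → (empty)
4    → 4
dup  → 4 4
+    → 8
0    → 8 0

[8, 0]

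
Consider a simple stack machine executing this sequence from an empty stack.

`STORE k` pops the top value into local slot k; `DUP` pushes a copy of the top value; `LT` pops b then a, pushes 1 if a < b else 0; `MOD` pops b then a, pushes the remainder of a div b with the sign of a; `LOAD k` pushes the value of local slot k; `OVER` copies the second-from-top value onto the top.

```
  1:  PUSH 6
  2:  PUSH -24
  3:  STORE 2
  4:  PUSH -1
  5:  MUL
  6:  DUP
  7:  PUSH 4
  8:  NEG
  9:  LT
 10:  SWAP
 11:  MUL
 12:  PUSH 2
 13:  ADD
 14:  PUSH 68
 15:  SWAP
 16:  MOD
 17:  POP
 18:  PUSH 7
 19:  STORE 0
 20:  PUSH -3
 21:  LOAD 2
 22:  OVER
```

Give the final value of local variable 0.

7

PUSH 6   : 6
PUSH -24 : 6 -24
STORE 2  : 6
PUSH -1  : 6 -1
MUL      : -6
DUP      : -6 -6
PUSH 4   : -6 -6 4
NEG      : -6 -6 -4
LT       : -6 1
SWAP     : 1 -6
MUL      : -6
PUSH 2   : -6 2
ADD      : -4
PUSH 68  : -4 68
SWAP     : 68 -4
MOD      : 0
POP      : (empty)
PUSH 7   : 7
STORE 0  : (empty)
PUSH -3  : -3
LOAD 2   : -3 -24
OVER     : -3 -24 -3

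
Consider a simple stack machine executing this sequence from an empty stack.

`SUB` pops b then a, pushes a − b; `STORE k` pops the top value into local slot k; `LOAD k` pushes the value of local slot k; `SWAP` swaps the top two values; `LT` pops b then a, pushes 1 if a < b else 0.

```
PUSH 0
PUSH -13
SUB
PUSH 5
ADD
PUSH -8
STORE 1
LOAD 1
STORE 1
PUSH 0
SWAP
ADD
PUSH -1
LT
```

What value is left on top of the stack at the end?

PUSH 0   : 0
PUSH -13 : 0 -13
SUB      : 13
PUSH 5   : 13 5
ADD      : 18
PUSH -8  : 18 -8
STORE 1  : 18
LOAD 1   : 18 -8
STORE 1  : 18
PUSH 0   : 18 0
SWAP     : 0 18
ADD      : 18
PUSH -1  : 18 -1
LT       : 0

0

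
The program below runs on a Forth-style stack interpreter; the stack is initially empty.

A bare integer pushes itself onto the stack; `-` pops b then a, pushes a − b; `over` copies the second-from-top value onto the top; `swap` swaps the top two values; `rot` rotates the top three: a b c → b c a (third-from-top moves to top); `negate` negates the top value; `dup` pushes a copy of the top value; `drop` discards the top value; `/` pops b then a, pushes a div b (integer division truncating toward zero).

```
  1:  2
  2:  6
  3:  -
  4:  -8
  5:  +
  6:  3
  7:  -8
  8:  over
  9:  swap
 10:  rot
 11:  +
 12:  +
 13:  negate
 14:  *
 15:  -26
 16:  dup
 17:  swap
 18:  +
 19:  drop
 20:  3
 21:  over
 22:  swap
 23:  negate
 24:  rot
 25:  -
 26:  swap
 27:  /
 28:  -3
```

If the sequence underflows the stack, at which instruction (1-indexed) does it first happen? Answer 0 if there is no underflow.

0

2      -> 2
6      -> 2 6
-      -> -4
-8     -> -4 -8
+      -> -12
3      -> -12 3
-8     -> -12 3 -8
over   -> -12 3 -8 3
swap   -> -12 3 3 -8
rot    -> -12 3 -8 3
+      -> -12 3 -5
+      -> -12 -2
negate -> -12 2
*      -> -24
-26    -> -24 -26
dup    -> -24 -26 -26
swap   -> -24 -26 -26
+      -> -24 -52
drop   -> -24
3      -> -24 3
over   -> -24 3 -24
swap   -> -24 -24 3
negate -> -24 -24 -3
rot    -> -24 -3 -24
-      -> -24 21
swap   -> 21 -24
/      -> 0
-3     -> 0 -3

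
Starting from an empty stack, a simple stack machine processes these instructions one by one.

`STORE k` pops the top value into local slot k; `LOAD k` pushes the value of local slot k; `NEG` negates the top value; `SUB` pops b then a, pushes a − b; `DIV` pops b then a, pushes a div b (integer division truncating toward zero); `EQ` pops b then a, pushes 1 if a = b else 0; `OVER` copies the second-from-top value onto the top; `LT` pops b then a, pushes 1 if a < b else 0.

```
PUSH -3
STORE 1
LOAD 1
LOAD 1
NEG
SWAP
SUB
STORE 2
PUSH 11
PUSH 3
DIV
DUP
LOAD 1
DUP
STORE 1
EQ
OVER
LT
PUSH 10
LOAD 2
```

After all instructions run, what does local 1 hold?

-3

PUSH -3  [-3]
STORE 1  []
LOAD 1   [-3]
LOAD 1   [-3, -3]
NEG      [-3, 3]
SWAP     [3, -3]
SUB      [6]
STORE 2  []
PUSH 11  [11]
PUSH 3   [11, 3]
DIV      [3]
DUP      [3, 3]
LOAD 1   [3, 3, -3]
DUP      [3, 3, -3, -3]
STORE 1  [3, 3, -3]
EQ       [3, 0]
OVER     [3, 0, 3]
LT       [3, 1]
PUSH 10  [3, 1, 10]
LOAD 2   [3, 1, 10, 6]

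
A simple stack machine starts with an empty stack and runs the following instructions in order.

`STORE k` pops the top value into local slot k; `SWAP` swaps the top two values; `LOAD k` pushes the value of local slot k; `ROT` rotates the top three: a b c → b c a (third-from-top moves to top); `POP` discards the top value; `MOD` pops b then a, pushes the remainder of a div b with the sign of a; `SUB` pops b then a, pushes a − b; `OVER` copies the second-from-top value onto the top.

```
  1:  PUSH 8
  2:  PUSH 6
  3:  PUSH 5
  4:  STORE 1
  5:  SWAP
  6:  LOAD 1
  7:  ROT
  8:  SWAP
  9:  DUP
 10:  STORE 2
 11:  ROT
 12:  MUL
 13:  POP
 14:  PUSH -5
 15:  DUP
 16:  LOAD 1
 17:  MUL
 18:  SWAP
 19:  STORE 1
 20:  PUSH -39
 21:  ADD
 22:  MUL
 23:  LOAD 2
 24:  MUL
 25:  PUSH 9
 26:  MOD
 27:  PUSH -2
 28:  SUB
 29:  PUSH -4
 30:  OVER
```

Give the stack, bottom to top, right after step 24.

PUSH 8   -> [8]
PUSH 6   -> [8, 6]
PUSH 5   -> [8, 6, 5]
STORE 1  -> [8, 6]
SWAP     -> [6, 8]
LOAD 1   -> [6, 8, 5]
ROT      -> [8, 5, 6]
SWAP     -> [8, 6, 5]
DUP      -> [8, 6, 5, 5]
STORE 2  -> [8, 6, 5]
ROT      -> [6, 5, 8]
MUL      -> [6, 40]
POP      -> [6]
PUSH -5  -> [6, -5]
DUP      -> [6, -5, -5]
LOAD 1   -> [6, -5, -5, 5]
MUL      -> [6, -5, -25]
SWAP     -> [6, -25, -5]
STORE 1  -> [6, -25]
PUSH -39 -> [6, -25, -39]
ADD      -> [6, -64]
MUL      -> [-384]
LOAD 2   -> [-384, 5]
MUL      -> [-1920]

[-1920]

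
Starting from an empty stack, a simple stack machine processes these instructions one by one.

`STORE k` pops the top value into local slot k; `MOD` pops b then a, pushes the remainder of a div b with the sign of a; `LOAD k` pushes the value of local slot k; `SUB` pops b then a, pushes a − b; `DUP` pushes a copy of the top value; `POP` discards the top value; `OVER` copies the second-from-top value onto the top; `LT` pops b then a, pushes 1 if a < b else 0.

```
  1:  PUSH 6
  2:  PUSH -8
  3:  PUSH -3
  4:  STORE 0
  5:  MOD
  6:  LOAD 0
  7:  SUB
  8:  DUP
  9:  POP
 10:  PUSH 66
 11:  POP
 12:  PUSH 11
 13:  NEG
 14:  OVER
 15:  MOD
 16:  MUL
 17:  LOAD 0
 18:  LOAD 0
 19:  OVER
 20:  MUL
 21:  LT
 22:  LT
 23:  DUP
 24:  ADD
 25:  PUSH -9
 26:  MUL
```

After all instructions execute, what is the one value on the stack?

PUSH 6   [6]
PUSH -8  [6, -8]
PUSH -3  [6, -8, -3]
STORE 0  [6, -8]
MOD      [6]
LOAD 0   [6, -3]
SUB      [9]
DUP      [9, 9]
POP      [9]
PUSH 66  [9, 66]
POP      [9]
PUSH 11  [9, 11]
NEG      [9, -11]
OVER     [9, -11, 9]
MOD      [9, -2]
MUL      [-18]
LOAD 0   [-18, -3]
LOAD 0   [-18, -3, -3]
OVER     [-18, -3, -3, -3]
MUL      [-18, -3, 9]
LT       [-18, 1]
LT       [1]
DUP      [1, 1]
ADD      [2]
PUSH -9  [2, -9]
MUL      [-18]

-18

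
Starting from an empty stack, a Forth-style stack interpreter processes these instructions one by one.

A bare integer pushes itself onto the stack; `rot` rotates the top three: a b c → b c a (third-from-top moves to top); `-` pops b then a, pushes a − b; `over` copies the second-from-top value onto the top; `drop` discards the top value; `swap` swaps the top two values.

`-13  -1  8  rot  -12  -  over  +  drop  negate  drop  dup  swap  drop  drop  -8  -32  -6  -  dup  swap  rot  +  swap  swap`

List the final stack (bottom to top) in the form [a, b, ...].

[-26, -34]

-13    → -13
-1     → -13 -1
8      → -13 -1 8
rot    → -1 8 -13
-12    → -1 8 -13 -12
-      → -1 8 -1
over   → -1 8 -1 8
+      → -1 8 7
drop   → -1 8
negate → -1 -8
drop   → -1
dup    → -1 -1
swap   → -1 -1
drop   → -1
drop   → (empty)
-8     → -8
-32    → -8 -32
-6     → -8 -32 -6
-      → -8 -26
dup    → -8 -26 -26
swap   → -8 -26 -26
rot    → -26 -26 -8
+      → -26 -34
swap   → -34 -26
swap   → -26 -34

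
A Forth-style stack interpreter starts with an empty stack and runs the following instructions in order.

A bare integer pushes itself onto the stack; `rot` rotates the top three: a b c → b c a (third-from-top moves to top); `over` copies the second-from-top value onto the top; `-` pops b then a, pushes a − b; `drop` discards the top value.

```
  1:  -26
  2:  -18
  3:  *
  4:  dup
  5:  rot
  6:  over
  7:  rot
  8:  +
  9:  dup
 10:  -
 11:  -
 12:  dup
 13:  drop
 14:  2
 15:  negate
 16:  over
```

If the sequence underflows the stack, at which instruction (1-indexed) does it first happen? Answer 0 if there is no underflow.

5

-26  [-26]
-18  [-26, -18]
*    [468]
dup  [468, 468]
rot  — needs 3 operands, stack has 2 → underflow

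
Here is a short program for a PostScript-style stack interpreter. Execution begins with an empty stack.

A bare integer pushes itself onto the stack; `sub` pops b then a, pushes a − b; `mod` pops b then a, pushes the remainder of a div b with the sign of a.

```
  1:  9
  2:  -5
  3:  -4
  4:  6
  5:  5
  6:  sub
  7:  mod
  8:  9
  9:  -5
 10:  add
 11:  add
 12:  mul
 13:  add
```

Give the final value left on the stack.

-11

9    [9]
-5   [9, -5]
-4   [9, -5, -4]
6    [9, -5, -4, 6]
5    [9, -5, -4, 6, 5]
sub  [9, -5, -4, 1]
mod  [9, -5, 0]
9    [9, -5, 0, 9]
-5   [9, -5, 0, 9, -5]
add  [9, -5, 0, 4]
add  [9, -5, 4]
mul  [9, -20]
add  [-11]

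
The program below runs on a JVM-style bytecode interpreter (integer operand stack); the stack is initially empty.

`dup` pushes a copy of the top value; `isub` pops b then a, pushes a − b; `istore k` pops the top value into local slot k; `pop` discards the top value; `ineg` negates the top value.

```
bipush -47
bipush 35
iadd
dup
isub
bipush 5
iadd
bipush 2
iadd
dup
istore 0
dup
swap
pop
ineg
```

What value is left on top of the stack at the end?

bipush -47 -> [-47]
bipush 35  -> [-47, 35]
iadd       -> [-12]
dup        -> [-12, -12]
isub       -> [0]
bipush 5   -> [0, 5]
iadd       -> [5]
bipush 2   -> [5, 2]
iadd       -> [7]
dup        -> [7, 7]
istore 0   -> [7]
dup        -> [7, 7]
swap       -> [7, 7]
pop        -> [7]
ineg       -> [-7]

-7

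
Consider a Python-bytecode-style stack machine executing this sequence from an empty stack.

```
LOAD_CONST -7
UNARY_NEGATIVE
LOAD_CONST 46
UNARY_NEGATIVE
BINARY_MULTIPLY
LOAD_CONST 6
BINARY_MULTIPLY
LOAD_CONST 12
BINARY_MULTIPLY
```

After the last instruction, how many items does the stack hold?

LOAD_CONST -7   -> [-7]
UNARY_NEGATIVE  -> [7]
LOAD_CONST 46   -> [7, 46]
UNARY_NEGATIVE  -> [7, -46]
BINARY_MULTIPLY -> [-322]
LOAD_CONST 6    -> [-322, 6]
BINARY_MULTIPLY -> [-1932]
LOAD_CONST 12   -> [-1932, 12]
BINARY_MULTIPLY -> [-23184]

1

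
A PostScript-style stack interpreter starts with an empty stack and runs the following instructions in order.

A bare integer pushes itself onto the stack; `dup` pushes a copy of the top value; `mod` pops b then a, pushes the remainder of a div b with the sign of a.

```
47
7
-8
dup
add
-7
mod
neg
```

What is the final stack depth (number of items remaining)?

3

47   47
7    47 7
-8   47 7 -8
dup  47 7 -8 -8
add  47 7 -16
-7   47 7 -16 -7
mod  47 7 -2
neg  47 7 2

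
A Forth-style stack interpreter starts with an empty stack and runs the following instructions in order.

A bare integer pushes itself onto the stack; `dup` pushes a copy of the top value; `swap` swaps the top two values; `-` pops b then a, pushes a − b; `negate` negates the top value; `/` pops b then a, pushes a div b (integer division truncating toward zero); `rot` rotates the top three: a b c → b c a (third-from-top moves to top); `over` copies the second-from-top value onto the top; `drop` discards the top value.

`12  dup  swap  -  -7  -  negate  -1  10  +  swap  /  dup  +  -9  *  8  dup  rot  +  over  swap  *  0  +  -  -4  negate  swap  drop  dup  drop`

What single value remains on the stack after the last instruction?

4

12     -> 12
dup    -> 12 12
swap   -> 12 12
-      -> 0
-7     -> 0 -7
-      -> 7
negate -> -7
-1     -> -7 -1
10     -> -7 -1 10
+      -> -7 9
swap   -> 9 -7
/      -> -1
dup    -> -1 -1
+      -> -2
-9     -> -2 -9
*      -> 18
8      -> 18 8
dup    -> 18 8 8
rot    -> 8 8 18
+      -> 8 26
over   -> 8 26 8
swap   -> 8 8 26
*      -> 8 208
0      -> 8 208 0
+      -> 8 208
-      -> -200
-4     -> -200 -4
negate -> -200 4
swap   -> 4 -200
drop   -> 4
dup    -> 4 4
drop   -> 4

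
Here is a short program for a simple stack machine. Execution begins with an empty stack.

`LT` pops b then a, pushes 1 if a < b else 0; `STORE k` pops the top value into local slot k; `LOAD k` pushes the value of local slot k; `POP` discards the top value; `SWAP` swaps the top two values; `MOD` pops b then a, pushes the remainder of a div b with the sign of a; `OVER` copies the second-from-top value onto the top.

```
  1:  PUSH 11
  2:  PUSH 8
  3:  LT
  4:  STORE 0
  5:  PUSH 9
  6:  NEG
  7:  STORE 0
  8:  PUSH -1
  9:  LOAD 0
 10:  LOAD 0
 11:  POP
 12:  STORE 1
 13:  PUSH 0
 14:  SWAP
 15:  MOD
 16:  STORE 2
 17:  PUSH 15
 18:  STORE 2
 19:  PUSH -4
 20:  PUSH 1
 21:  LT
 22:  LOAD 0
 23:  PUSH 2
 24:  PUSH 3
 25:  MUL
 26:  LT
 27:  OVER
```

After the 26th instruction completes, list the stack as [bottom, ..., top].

PUSH 11 : [11]
PUSH 8  : [11, 8]
LT      : [0]
STORE 0 : []
PUSH 9  : [9]
NEG     : [-9]
STORE 0 : []
PUSH -1 : [-1]
LOAD 0  : [-1, -9]
LOAD 0  : [-1, -9, -9]
POP     : [-1, -9]
STORE 1 : [-1]
PUSH 0  : [-1, 0]
SWAP    : [0, -1]
MOD     : [0]
STORE 2 : []
PUSH 15 : [15]
STORE 2 : []
PUSH -4 : [-4]
PUSH 1  : [-4, 1]
LT      : [1]
LOAD 0  : [1, -9]
PUSH 2  : [1, -9, 2]
PUSH 3  : [1, -9, 2, 3]
MUL     : [1, -9, 6]
LT      : [1, 1]

[1, 1]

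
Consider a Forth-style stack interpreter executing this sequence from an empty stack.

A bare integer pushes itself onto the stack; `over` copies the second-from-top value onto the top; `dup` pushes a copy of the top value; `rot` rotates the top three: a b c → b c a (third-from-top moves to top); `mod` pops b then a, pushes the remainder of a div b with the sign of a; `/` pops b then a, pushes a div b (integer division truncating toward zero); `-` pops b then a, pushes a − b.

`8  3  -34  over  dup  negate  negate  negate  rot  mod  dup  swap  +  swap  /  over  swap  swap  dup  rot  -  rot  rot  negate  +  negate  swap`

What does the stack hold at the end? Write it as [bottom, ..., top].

8      → [8]
3      → [8, 3]
-34    → [8, 3, -34]
over   → [8, 3, -34, 3]
dup    → [8, 3, -34, 3, 3]
negate → [8, 3, -34, 3, -3]
negate → [8, 3, -34, 3, 3]
negate → [8, 3, -34, 3, -3]
rot    → [8, 3, 3, -3, -34]
mod    → [8, 3, 3, -3]
dup    → [8, 3, 3, -3, -3]
swap   → [8, 3, 3, -3, -3]
+      → [8, 3, 3, -6]
swap   → [8, 3, -6, 3]
/      → [8, 3, -2]
over   → [8, 3, -2, 3]
swap   → [8, 3, 3, -2]
swap   → [8, 3, -2, 3]
dup    → [8, 3, -2, 3, 3]
rot    → [8, 3, 3, 3, -2]
-      → [8, 3, 3, 5]
rot    → [8, 3, 5, 3]
rot    → [8, 5, 3, 3]
negate → [8, 5, 3, -3]
+      → [8, 5, 0]
negate → [8, 5, 0]
swap   → [8, 0, 5]

[8, 0, 5]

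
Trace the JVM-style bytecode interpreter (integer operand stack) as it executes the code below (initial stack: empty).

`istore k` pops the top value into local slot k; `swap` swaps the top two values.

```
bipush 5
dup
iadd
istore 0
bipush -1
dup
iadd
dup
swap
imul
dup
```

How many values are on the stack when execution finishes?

bipush 5  -> 5
dup       -> 5 5
iadd      -> 10
istore 0  -> (empty)
bipush -1 -> -1
dup       -> -1 -1
iadd      -> -2
dup       -> -2 -2
swap      -> -2 -2
imul      -> 4
dup       -> 4 4

2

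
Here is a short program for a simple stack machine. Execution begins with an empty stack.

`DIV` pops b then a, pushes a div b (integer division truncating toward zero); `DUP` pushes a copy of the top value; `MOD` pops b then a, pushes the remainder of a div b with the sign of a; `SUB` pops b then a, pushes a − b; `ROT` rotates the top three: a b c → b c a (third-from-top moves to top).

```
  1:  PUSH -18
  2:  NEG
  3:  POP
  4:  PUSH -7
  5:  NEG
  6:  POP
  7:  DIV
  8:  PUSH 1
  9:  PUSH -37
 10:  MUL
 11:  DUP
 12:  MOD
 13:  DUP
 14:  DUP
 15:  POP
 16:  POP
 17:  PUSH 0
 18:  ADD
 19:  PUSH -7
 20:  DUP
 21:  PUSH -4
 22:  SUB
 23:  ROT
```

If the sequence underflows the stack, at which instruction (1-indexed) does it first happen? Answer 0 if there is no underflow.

7

PUSH -18 -> -18
NEG      -> 18
POP      -> (empty)
PUSH -7  -> -7
NEG      -> 7
POP      -> (empty)
DIV  — needs 2 operands, stack has 0 → underflow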